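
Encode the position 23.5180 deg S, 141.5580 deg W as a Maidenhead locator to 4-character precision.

BG96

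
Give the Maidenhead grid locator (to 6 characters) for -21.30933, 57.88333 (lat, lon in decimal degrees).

Shift to the Maidenhead origin (180°W, 90°S): lon 237.8833, lat 68.6907.
Field: lon ⌊237.8833/20⌋ = 11 → L; lat ⌊68.6907/10⌋ = 6 → G.
Square: lon ⌊17.8833/2⌋ = 8; lat ⌊8.6907/1⌋ = 8.
Subsquare: lon ⌊1.8833/0.0833333⌋ = 22 → w; lat ⌊0.6907/0.0416667⌋ = 16 → q.

LG88wq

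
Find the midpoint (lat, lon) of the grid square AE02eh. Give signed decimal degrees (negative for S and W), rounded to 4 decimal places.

Field A=0, E=4: +0·20° lon, +4·10° lat → SW at lon -180°, lat -50°.
Square 0, 2: +0·2° lon, +2·1° lat → SW at lon -180°, lat -48°.
Subsquare e=4, h=7: +4·0.0833333° lon, +7·0.0416667° lat → SW at lon -179.667°, lat -47.7083°.
Cell spans 0.0833333° lon × 0.0416667° lat. Centre is SW corner plus half of each.
latitude -47.6875, longitude -179.6250.

-47.6875, -179.6250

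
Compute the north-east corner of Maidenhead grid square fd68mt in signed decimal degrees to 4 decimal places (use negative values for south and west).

Field F=5, D=3: +5·20° lon, +3·10° lat → SW at lon -80°, lat -60°.
Square 6, 8: +6·2° lon, +8·1° lat → SW at lon -68°, lat -52°.
Subsquare m=12, t=19: +12·0.0833333° lon, +19·0.0416667° lat → SW at lon -67°, lat -51.2083°.
Cell spans 0.0833333° lon × 0.0416667° lat. NE corner is SW corner plus one full cell.
latitude -51.1667, longitude -66.9167.

-51.1667, -66.9167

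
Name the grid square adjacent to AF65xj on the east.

AF75aj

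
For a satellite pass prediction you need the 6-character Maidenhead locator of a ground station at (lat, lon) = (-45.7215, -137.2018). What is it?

CE14jg

Add 180° to longitude and 90° to latitude: 42.7982, 44.2785.
Field: 42.7982/20 → 2 → C, 44.2785/10 → 4 → E; chars CE.
Square: 2.7982/2 → 1, 4.2785/1 → 4; chars 14.
Subsquare: 0.7982/0.0833333 → 9 → j, 0.2785/0.0416667 → 6 → g; chars jg.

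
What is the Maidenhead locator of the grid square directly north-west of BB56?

BB47

Longitude square 5; −1 → 4.
Latitude square 6; +1 → 7.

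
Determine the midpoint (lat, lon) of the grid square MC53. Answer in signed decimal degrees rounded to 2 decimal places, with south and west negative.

-66.50, 71.00

Field M=12, C=2: +12·20° lon, +2·10° lat → SW at lon 60°, lat -70°.
Square 5, 3: +5·2° lon, +3·1° lat → SW at lon 70°, lat -67°.
Cell spans 2° lon × 1° lat. Centre is SW corner plus half of each.
latitude -66.50, longitude 71.00.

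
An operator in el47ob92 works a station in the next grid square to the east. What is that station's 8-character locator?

Longitude extended square 9; +1 → 10, wraps to 0, carry into subsquare.
Longitude subsquare o = 14; +1 → 15 = p.
The latitude characters are unchanged.

EL47pb02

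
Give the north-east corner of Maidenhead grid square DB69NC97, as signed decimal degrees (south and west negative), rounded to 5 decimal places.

-70.88333, -106.83333

Field D=3, B=1: +3·20° lon, +1·10° lat → SW at lon -120°, lat -80°.
Square 6, 9: +6·2° lon, +9·1° lat → SW at lon -108°, lat -71°.
Subsquare n=13, c=2: +13·0.0833333° lon, +2·0.0416667° lat → SW at lon -106.917°, lat -70.9167°.
Extended square 9, 7: +9·0.00833333° lon, +7·0.00416667° lat → SW at lon -106.842°, lat -70.8875°.
Cell spans 0.00833333° lon × 0.00416667° lat. NE corner is SW corner plus one full cell.
latitude -70.88333, longitude -106.83333.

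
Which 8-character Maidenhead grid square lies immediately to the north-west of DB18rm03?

Longitude extended square 0; −1 → -1, wraps to 9, carry into subsquare.
Longitude subsquare r = 17; −1 → 16 = q.
Latitude extended square 3; +1 → 4.

DB18qm94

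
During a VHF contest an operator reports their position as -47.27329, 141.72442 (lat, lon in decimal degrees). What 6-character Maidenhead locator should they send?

QE02ur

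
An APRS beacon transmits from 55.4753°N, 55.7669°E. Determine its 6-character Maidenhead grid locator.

LO75vl

Offset from 180°W / 90°S: lon 235.7669°, lat 145.4753°.
Field: 235.7669/20 → 11 → L, 145.4753/10 → 14 → O; chars LO.
Square: 15.7669/2 → 7, 5.4753/1 → 5; chars 75.
Subsquare: 1.7669/0.0833333 → 21 → v, 0.4753/0.0416667 → 11 → l; chars vl.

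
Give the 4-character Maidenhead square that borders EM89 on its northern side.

Latitude square 9; +1 → 10, wraps to 0, carry into field.
Latitude field M = 12; +1 → 13 = N.
The longitude characters are unchanged.

EN80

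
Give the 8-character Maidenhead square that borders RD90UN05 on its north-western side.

RD90tn96

Longitude extended square 0; −1 → -1, wraps to 9, carry into subsquare.
Longitude subsquare u = 20; −1 → 19 = t.
Latitude extended square 5; +1 → 6.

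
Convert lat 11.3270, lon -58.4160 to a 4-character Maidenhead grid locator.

Shift to the Maidenhead origin (180°W, 90°S): lon 121.58, lat 101.33.
Field (20°×10°, letters A–R): 121.58/20 → 6 → G, 101.33/10 → 10 → K; chars GK.
Square (2°×1°, digits 0–9): 1.58/2 → 0, 1.33/1 → 1; chars 01.

GK01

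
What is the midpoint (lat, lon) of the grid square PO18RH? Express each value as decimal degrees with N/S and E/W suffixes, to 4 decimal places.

58.3125° N, 123.4583° E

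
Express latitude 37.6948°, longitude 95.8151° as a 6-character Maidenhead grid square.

NM77vq

Shift to the Maidenhead origin (180°W, 90°S): lon 275.8151, lat 127.6948.
Field: 275.8151/20 → 13 → N, 127.6948/10 → 12 → M; chars NM.
Square: 15.8151/2 → 7, 7.6948/1 → 7; chars 77.
Subsquare: 1.8151/0.0833333 → 21 → v, 0.6948/0.0416667 → 16 → q; chars vq.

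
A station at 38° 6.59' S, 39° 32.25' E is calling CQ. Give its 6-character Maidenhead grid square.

Shift to the Maidenhead origin (180°W, 90°S): lon 219.5375, lat 51.8902.
Field: lon ⌊219.5375/20⌋ = 10 → K; lat ⌊51.8902/10⌋ = 5 → F.
Square: lon ⌊19.5375/2⌋ = 9; lat ⌊1.8902/1⌋ = 1.
Subsquare: lon ⌊1.5375/0.0833333⌋ = 18 → s; lat ⌊0.8902/0.0416667⌋ = 21 → v.

KF91sv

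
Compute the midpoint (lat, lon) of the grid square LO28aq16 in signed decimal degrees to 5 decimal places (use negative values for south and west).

Field L=11, O=14: +11·20° lon, +14·10° lat → SW at lon 40°, lat 50°.
Square 2, 8: +2·2° lon, +8·1° lat → SW at lon 44°, lat 58°.
Subsquare a=0, q=16: +0·0.0833333° lon, +16·0.0416667° lat → SW at lon 44°, lat 58.6667°.
Extended square 1, 6: +1·0.00833333° lon, +6·0.00416667° lat → SW at lon 44.0083°, lat 58.6917°.
Cell spans 0.00833333° lon × 0.00416667° lat. Centre is SW corner plus half of each.
latitude 58.69375, longitude 44.01250.

58.69375, 44.01250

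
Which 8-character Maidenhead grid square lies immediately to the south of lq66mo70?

LQ66mn79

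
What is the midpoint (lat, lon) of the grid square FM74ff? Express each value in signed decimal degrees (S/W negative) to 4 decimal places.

Field F=5, M=12: +5·20° lon, +12·10° lat → SW at lon -80°, lat 30°.
Square 7, 4: +7·2° lon, +4·1° lat → SW at lon -66°, lat 34°.
Subsquare f=5, f=5: +5·0.0833333° lon, +5·0.0416667° lat → SW at lon -65.5833°, lat 34.2083°.
Cell spans 0.0833333° lon × 0.0416667° lat. Centre is SW corner plus half of each.
latitude 34.2292, longitude -65.5417.

34.2292, -65.5417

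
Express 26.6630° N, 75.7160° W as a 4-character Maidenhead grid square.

FL26

Offset from 180°W / 90°S: lon 104.28°, lat 116.66°.
Field: 104.28/20 → 5 → F, 116.66/10 → 11 → L; chars FL.
Square: 4.28/2 → 2, 6.66/1 → 6; chars 26.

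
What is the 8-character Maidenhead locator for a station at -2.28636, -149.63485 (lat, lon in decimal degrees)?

Add 180° to longitude and 90° to latitude: 30.36515, 87.71364.
Field: 30.36515/20 → 1 → B, 87.71364/10 → 8 → I; chars BI.
Square: 10.36515/2 → 5, 7.71364/1 → 7; chars 57.
Subsquare: 0.36515/0.0833333 → 4 → e, 0.71364/0.0416667 → 17 → r; chars er.
Extended square: 0.03182/0.00833333 → 3, 0.00531/0.00416667 → 1; chars 31.

BI57er31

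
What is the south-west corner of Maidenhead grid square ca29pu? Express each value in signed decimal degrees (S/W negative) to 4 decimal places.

-80.1667, -134.7500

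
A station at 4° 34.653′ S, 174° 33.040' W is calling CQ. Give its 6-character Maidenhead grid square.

AI25rk

Shift to the Maidenhead origin (180°W, 90°S): lon 5.4493, lat 85.4224.
Field: 5.4493/20 → 0 → A, 85.4224/10 → 8 → I; chars AI.
Square: 5.4493/2 → 2, 5.4224/1 → 5; chars 25.
Subsquare: 1.4493/0.0833333 → 17 → r, 0.4224/0.0416667 → 10 → k; chars rk.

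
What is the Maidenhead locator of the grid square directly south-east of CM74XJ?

Longitude subsquare x = 23; +1 → 24, wraps to 0 = a, carry into square.
Longitude square 7; +1 → 8.
Latitude subsquare j = 9; −1 → 8 = i.

CM84ai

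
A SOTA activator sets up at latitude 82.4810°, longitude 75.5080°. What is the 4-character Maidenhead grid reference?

MR72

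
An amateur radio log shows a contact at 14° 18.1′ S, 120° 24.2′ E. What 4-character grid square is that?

Add 180° to longitude and 90° to latitude: 300.40, 75.70.
Field: lon ⌊300.40/20⌋ = 15 → P; lat ⌊75.70/10⌋ = 7 → H.
Square: lon ⌊0.40/2⌋ = 0; lat ⌊5.70/1⌋ = 5.

PH05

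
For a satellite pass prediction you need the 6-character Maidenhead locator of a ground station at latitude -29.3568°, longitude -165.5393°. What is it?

AG70fp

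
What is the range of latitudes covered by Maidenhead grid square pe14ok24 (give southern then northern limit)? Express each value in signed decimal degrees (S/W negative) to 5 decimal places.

Field P=15, E=4: +15·20° lon, +4·10° lat → SW at lon 120°, lat -50°.
Square 1, 4: +1·2° lon, +4·1° lat → SW at lon 122°, lat -46°.
Subsquare o=14, k=10: +14·0.0833333° lon, +10·0.0416667° lat → SW at lon 123.167°, lat -45.5833°.
Extended square 2, 4: +2·0.00833333° lon, +4·0.00416667° lat → SW at lon 123.183°, lat -45.5667°.
Cell spans 0.00833333° lon × 0.00416667° lat.
south -45.56667, north -45.56250.

-45.56667, -45.56250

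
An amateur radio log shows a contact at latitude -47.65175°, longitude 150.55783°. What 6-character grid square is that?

QE52gi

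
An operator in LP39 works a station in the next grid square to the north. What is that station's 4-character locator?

Latitude square 9; +1 → 10, wraps to 0, carry into field.
Latitude field P = 15; +1 → 16 = Q.
The longitude characters are unchanged.

LQ30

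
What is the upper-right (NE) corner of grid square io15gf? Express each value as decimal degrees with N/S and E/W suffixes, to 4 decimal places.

55.2500° N, 17.4167° W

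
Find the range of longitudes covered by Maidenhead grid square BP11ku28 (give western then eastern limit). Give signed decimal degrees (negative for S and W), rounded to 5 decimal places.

Field B=1, P=15: +1·20° lon, +15·10° lat → SW at lon -160°, lat 60°.
Square 1, 1: +1·2° lon, +1·1° lat → SW at lon -158°, lat 61°.
Subsquare k=10, u=20: +10·0.0833333° lon, +20·0.0416667° lat → SW at lon -157.167°, lat 61.8333°.
Extended square 2, 8: +2·0.00833333° lon, +8·0.00416667° lat → SW at lon -157.15°, lat 61.8667°.
Cell spans 0.00833333° lon × 0.00416667° lat.
west -157.15000, east -157.14167.

-157.15000, -157.14167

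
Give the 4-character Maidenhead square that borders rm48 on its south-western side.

Longitude square 4; −1 → 3.
Latitude square 8; −1 → 7.

RM37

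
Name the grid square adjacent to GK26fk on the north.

Latitude subsquare k = 10; +1 → 11 = l.
The longitude characters are unchanged.

GK26fl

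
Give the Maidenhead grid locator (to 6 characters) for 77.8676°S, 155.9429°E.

Shift to the Maidenhead origin (180°W, 90°S): lon 335.9429, lat 12.1324.
Field: 335.9429/20 → 16 → Q, 12.1324/10 → 1 → B; chars QB.
Square: 15.9429/2 → 7, 2.1324/1 → 2; chars 72.
Subsquare: 1.9429/0.0833333 → 23 → x, 0.1324/0.0416667 → 3 → d; chars xd.

QB72xd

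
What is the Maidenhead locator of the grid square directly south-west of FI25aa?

Longitude subsquare a = 0; −1 → -1, wraps to 23 = x, carry into square.
Longitude square 2; −1 → 1.
Latitude subsquare a = 0; −1 → -1, wraps to 23 = x, carry into square.
Latitude square 5; −1 → 4.

FI14xx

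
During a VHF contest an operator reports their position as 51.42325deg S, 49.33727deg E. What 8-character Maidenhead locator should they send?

LD48qn08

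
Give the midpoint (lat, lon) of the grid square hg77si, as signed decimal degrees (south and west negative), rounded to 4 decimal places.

-22.6458, -24.4583

Field H=7, G=6: +7·20° lon, +6·10° lat → SW at lon -40°, lat -30°.
Square 7, 7: +7·2° lon, +7·1° lat → SW at lon -26°, lat -23°.
Subsquare s=18, i=8: +18·0.0833333° lon, +8·0.0416667° lat → SW at lon -24.5°, lat -22.6667°.
Cell spans 0.0833333° lon × 0.0416667° lat. Centre is SW corner plus half of each.
latitude -22.6458, longitude -24.4583.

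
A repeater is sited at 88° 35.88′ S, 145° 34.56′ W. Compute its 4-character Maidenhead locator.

Offset from 180°W / 90°S: lon 34.42°, lat 1.40°.
Field: 34.42/20 → 1 → B, 1.40/10 → 0 → A; chars BA.
Square: 14.42/2 → 7, 1.40/1 → 1; chars 71.

BA71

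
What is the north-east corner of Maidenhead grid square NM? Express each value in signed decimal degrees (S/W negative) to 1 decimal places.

40.0, 100.0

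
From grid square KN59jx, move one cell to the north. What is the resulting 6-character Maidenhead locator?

Latitude subsquare x = 23; +1 → 24, wraps to 0 = a, carry into square.
Latitude square 9; +1 → 10, wraps to 0, carry into field.
Latitude field N = 13; +1 → 14 = O.
The longitude characters are unchanged.

KO50ja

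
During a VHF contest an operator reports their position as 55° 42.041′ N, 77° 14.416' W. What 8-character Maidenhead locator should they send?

Add 180° to longitude and 90° to latitude: 102.75973, 145.70068.
Field: lon ⌊102.75973/20⌋ = 5 → F; lat ⌊145.70068/10⌋ = 14 → O.
Square: lon ⌊2.75973/2⌋ = 1; lat ⌊5.70068/1⌋ = 5.
Subsquare: lon ⌊0.75973/0.0833333⌋ = 9 → j; lat ⌊0.70068/0.0416667⌋ = 16 → q.
Extended square: lon ⌊0.00973/0.00833333⌋ = 1; lat ⌊0.03402/0.00416667⌋ = 8.

FO15jq18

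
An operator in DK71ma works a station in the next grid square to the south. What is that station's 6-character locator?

DK70mx

Latitude subsquare a = 0; −1 → -1, wraps to 23 = x, carry into square.
Latitude square 1; −1 → 0.
The longitude characters are unchanged.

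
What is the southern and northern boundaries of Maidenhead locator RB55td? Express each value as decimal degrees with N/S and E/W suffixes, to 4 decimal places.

Field R=17, B=1: +17·20° lon, +1·10° lat → SW at lon 160°, lat -80°.
Square 5, 5: +5·2° lon, +5·1° lat → SW at lon 170°, lat -75°.
Subsquare t=19, d=3: +19·0.0833333° lon, +3·0.0416667° lat → SW at lon 171.583°, lat -74.875°.
Cell spans 0.0833333° lon × 0.0416667° lat.
south 74.8750° S, north 74.8333° S.

74.8750° S, 74.8333° S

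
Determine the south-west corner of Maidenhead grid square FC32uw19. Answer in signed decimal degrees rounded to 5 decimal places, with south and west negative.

-67.04583, -72.32500

Field F=5, C=2: +5·20° lon, +2·10° lat → SW at lon -80°, lat -70°.
Square 3, 2: +3·2° lon, +2·1° lat → SW at lon -74°, lat -68°.
Subsquare u=20, w=22: +20·0.0833333° lon, +22·0.0416667° lat → SW at lon -72.3333°, lat -67.0833°.
Extended square 1, 9: +1·0.00833333° lon, +9·0.00416667° lat → SW at lon -72.325°, lat -67.0458°.
latitude -67.04583, longitude -72.32500.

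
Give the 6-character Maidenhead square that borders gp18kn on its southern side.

Latitude subsquare n = 13; −1 → 12 = m.
The longitude characters are unchanged.

GP18km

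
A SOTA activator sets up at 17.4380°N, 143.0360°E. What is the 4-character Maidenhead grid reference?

QK17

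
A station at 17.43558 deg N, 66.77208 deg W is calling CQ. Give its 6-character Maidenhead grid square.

Offset from 180°W / 90°S: lon 113.2279°, lat 107.4356°.
Field: 113.2279/20 → 5 → F, 107.4356/10 → 10 → K; chars FK.
Square: 13.2279/2 → 6, 7.4356/1 → 7; chars 67.
Subsquare: 1.2279/0.0833333 → 14 → o, 0.4356/0.0416667 → 10 → k; chars ok.

FK67ok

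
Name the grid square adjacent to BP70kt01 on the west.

BP70jt91

Longitude extended square 0; −1 → -1, wraps to 9, carry into subsquare.
Longitude subsquare k = 10; −1 → 9 = j.
The latitude characters are unchanged.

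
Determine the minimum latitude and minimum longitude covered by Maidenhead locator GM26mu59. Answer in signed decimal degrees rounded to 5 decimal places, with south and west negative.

Field G=6, M=12: +6·20° lon, +12·10° lat → SW at lon -60°, lat 30°.
Square 2, 6: +2·2° lon, +6·1° lat → SW at lon -56°, lat 36°.
Subsquare m=12, u=20: +12·0.0833333° lon, +20·0.0416667° lat → SW at lon -55°, lat 36.8333°.
Extended square 5, 9: +5·0.00833333° lon, +9·0.00416667° lat → SW at lon -54.9583°, lat 36.8708°.
latitude 36.87083, longitude -54.95833.

36.87083, -54.95833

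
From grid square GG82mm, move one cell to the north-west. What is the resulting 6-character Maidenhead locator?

GG82ln

Longitude subsquare m = 12; −1 → 11 = l.
Latitude subsquare m = 12; +1 → 13 = n.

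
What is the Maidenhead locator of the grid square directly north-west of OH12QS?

OH12pt

Longitude subsquare q = 16; −1 → 15 = p.
Latitude subsquare s = 18; +1 → 19 = t.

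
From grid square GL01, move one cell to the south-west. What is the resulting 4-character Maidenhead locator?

FL90

Longitude square 0; −1 → -1, wraps to 9, carry into field.
Longitude field G = 6; −1 → 5 = F.
Latitude square 1; −1 → 0.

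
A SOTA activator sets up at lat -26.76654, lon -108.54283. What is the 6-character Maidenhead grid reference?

DG53rf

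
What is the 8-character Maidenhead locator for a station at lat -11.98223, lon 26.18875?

Offset from 180°W / 90°S: lon 206.18875°, lat 78.01777°.
Field (20°×10°, letters A–R): lon ⌊206.18875/20⌋ = 10 → K; lat ⌊78.01777/10⌋ = 7 → H.
Square (2°×1°, digits 0–9): lon ⌊6.18875/2⌋ = 3; lat ⌊8.01777/1⌋ = 8.
Subsquare (5′×2.5′, letters a–x): lon ⌊0.18875/0.0833333⌋ = 2 → c; lat ⌊0.01777/0.0416667⌋ = 0 → a.
Extended square (30″×15″, digits 0–9): lon ⌊0.02208/0.00833333⌋ = 2; lat ⌊0.01777/0.00416667⌋ = 4.

KH38ca24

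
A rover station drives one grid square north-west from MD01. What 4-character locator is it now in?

LD92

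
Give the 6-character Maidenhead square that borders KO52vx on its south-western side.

KO52uw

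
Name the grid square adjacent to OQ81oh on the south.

OQ81og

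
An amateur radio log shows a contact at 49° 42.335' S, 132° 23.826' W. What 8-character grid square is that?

Add 180° to longitude and 90° to latitude: 47.60290, 40.29442.
Field (20°×10°, letters A–R): 47.60290/20 → 2 → C, 40.29442/10 → 4 → E; chars CE.
Square (2°×1°, digits 0–9): 7.60290/2 → 3, 0.29442/1 → 0; chars 30.
Subsquare (5′×2.5′, letters a–x): 1.60290/0.0833333 → 19 → t, 0.29442/0.0416667 → 7 → h; chars th.
Extended square (30″×15″, digits 0–9): 0.01957/0.00833333 → 2, 0.00275/0.00416667 → 0; chars 20.

CE30th20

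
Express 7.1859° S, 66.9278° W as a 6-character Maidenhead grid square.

Shift to the Maidenhead origin (180°W, 90°S): lon 113.0722, lat 82.8141.
Field: lon ⌊113.0722/20⌋ = 5 → F; lat ⌊82.8141/10⌋ = 8 → I.
Square: lon ⌊13.0722/2⌋ = 6; lat ⌊2.8141/1⌋ = 2.
Subsquare: lon ⌊1.0722/0.0833333⌋ = 12 → m; lat ⌊0.8141/0.0416667⌋ = 19 → t.

FI62mt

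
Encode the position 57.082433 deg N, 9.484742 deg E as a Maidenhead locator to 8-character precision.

JO47rb89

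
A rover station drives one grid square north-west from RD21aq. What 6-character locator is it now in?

Longitude subsquare a = 0; −1 → -1, wraps to 23 = x, carry into square.
Longitude square 2; −1 → 1.
Latitude subsquare q = 16; +1 → 17 = r.

RD11xr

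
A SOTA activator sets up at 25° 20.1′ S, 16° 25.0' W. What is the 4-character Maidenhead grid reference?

IG14

Add 180° to longitude and 90° to latitude: 163.58, 64.66.
Field (20°×10°, letters A–R): 163.58/20 → 8 → I, 64.66/10 → 6 → G; chars IG.
Square (2°×1°, digits 0–9): 3.58/2 → 1, 4.66/1 → 4; chars 14.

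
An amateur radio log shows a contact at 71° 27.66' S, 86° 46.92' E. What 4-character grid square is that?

NB38

Add 180° to longitude and 90° to latitude: 266.78, 18.54.
Field (20°×10°, letters A–R): lon ⌊266.78/20⌋ = 13 → N; lat ⌊18.54/10⌋ = 1 → B.
Square (2°×1°, digits 0–9): lon ⌊6.78/2⌋ = 3; lat ⌊8.54/1⌋ = 8.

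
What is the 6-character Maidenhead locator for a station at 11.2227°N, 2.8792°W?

IK81nf

Offset from 180°W / 90°S: lon 177.1208°, lat 101.2227°.
Field: 177.1208/20 → 8 → I, 101.2227/10 → 10 → K; chars IK.
Square: 17.1208/2 → 8, 1.2227/1 → 1; chars 81.
Subsquare: 1.1208/0.0833333 → 13 → n, 0.2227/0.0416667 → 5 → f; chars nf.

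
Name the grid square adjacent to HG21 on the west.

HG11

Longitude square 2; −1 → 1.
The latitude characters are unchanged.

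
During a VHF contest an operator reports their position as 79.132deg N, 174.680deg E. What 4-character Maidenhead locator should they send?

Add 180° to longitude and 90° to latitude: 354.68, 169.13.
Field: lon ⌊354.68/20⌋ = 17 → R; lat ⌊169.13/10⌋ = 16 → Q.
Square: lon ⌊14.68/2⌋ = 7; lat ⌊9.13/1⌋ = 9.

RQ79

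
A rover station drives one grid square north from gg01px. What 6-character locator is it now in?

GG02pa

Latitude subsquare x = 23; +1 → 24, wraps to 0 = a, carry into square.
Latitude square 1; +1 → 2.
The longitude characters are unchanged.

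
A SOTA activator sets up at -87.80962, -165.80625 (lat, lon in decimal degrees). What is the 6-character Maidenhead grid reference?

AA72ce

Add 180° to longitude and 90° to latitude: 14.1937, 2.1904.
Field: 14.1937/20 → 0 → A, 2.1904/10 → 0 → A; chars AA.
Square: 14.1937/2 → 7, 2.1904/1 → 2; chars 72.
Subsquare: 0.1937/0.0833333 → 2 → c, 0.1904/0.0416667 → 4 → e; chars ce.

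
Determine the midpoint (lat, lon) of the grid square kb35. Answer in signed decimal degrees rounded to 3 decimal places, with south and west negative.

Field K=10, B=1: +10·20° lon, +1·10° lat → SW at lon 20°, lat -80°.
Square 3, 5: +3·2° lon, +5·1° lat → SW at lon 26°, lat -75°.
Cell spans 2° lon × 1° lat. Centre is SW corner plus half of each.
latitude -74.500, longitude 27.000.

-74.500, 27.000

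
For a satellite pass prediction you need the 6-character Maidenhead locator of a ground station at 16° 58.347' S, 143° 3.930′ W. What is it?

BH83la

Offset from 180°W / 90°S: lon 36.9345°, lat 73.0276°.
Field (20°×10°, letters A–R): 36.9345/20 → 1 → B, 73.0276/10 → 7 → H; chars BH.
Square (2°×1°, digits 0–9): 16.9345/2 → 8, 3.0276/1 → 3; chars 83.
Subsquare (5′×2.5′, letters a–x): 0.9345/0.0833333 → 11 → l, 0.0276/0.0416667 → 0 → a; chars la.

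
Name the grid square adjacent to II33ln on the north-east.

II33mo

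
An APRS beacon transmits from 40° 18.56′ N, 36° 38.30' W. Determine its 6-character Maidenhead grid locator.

HN10qh

Offset from 180°W / 90°S: lon 143.3617°, lat 130.3093°.
Field (20°×10°, letters A–R): lon ⌊143.3617/20⌋ = 7 → H; lat ⌊130.3093/10⌋ = 13 → N.
Square (2°×1°, digits 0–9): lon ⌊3.3617/2⌋ = 1; lat ⌊0.3093/1⌋ = 0.
Subsquare (5′×2.5′, letters a–x): lon ⌊1.3617/0.0833333⌋ = 16 → q; lat ⌊0.3093/0.0416667⌋ = 7 → h.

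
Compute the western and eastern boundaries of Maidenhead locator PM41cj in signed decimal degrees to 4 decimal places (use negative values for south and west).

Field P=15, M=12: +15·20° lon, +12·10° lat → SW at lon 120°, lat 30°.
Square 4, 1: +4·2° lon, +1·1° lat → SW at lon 128°, lat 31°.
Subsquare c=2, j=9: +2·0.0833333° lon, +9·0.0416667° lat → SW at lon 128.167°, lat 31.375°.
Cell spans 0.0833333° lon × 0.0416667° lat.
west 128.1667, east 128.2500.

128.1667, 128.2500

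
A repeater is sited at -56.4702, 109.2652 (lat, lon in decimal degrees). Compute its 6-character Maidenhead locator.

OD43pm

Offset from 180°W / 90°S: lon 289.2652°, lat 33.5298°.
Field: lon ⌊289.2652/20⌋ = 14 → O; lat ⌊33.5298/10⌋ = 3 → D.
Square: lon ⌊9.2652/2⌋ = 4; lat ⌊3.5298/1⌋ = 3.
Subsquare: lon ⌊1.2652/0.0833333⌋ = 15 → p; lat ⌊0.5298/0.0416667⌋ = 12 → m.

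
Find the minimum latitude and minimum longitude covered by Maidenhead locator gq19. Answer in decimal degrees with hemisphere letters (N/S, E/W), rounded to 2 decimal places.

79.00° N, 58.00° W

Field G=6, Q=16: +6·20° lon, +16·10° lat → SW at lon -60°, lat 70°.
Square 1, 9: +1·2° lon, +9·1° lat → SW at lon -58°, lat 79°.
latitude 79.00° N, longitude 58.00° W.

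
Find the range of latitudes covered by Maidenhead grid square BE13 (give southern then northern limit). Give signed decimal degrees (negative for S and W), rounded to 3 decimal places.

Field B=1, E=4: +1·20° lon, +4·10° lat → SW at lon -160°, lat -50°.
Square 1, 3: +1·2° lon, +3·1° lat → SW at lon -158°, lat -47°.
Cell spans 2° lon × 1° lat.
south -47.000, north -46.000.

-47.000, -46.000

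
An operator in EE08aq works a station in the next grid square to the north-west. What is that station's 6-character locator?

DE98xr

Longitude subsquare a = 0; −1 → -1, wraps to 23 = x, carry into square.
Longitude square 0; −1 → -1, wraps to 9, carry into field.
Longitude field E = 4; −1 → 3 = D.
Latitude subsquare q = 16; +1 → 17 = r.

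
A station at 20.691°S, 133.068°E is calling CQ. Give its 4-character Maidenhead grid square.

PG69

Offset from 180°W / 90°S: lon 313.07°, lat 69.31°.
Field: lon ⌊313.07/20⌋ = 15 → P; lat ⌊69.31/10⌋ = 6 → G.
Square: lon ⌊13.07/2⌋ = 6; lat ⌊9.31/1⌋ = 9.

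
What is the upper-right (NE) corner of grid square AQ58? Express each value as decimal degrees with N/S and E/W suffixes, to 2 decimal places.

Field A=0, Q=16: +0·20° lon, +16·10° lat → SW at lon -180°, lat 70°.
Square 5, 8: +5·2° lon, +8·1° lat → SW at lon -170°, lat 78°.
Cell spans 2° lon × 1° lat. NE corner is SW corner plus one full cell.
latitude 79.00° N, longitude 168.00° W.

79.00° N, 168.00° W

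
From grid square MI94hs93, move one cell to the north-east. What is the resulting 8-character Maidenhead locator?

MI94is04

Longitude extended square 9; +1 → 10, wraps to 0, carry into subsquare.
Longitude subsquare h = 7; +1 → 8 = i.
Latitude extended square 3; +1 → 4.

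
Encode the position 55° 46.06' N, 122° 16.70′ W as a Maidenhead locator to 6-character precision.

CO85us

Add 180° to longitude and 90° to latitude: 57.7217, 145.7677.
Field: 57.7217/20 → 2 → C, 145.7677/10 → 14 → O; chars CO.
Square: 17.7217/2 → 8, 5.7677/1 → 5; chars 85.
Subsquare: 1.7217/0.0833333 → 20 → u, 0.7677/0.0416667 → 18 → s; chars us.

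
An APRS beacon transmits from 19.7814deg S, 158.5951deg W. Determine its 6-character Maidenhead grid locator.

Offset from 180°W / 90°S: lon 21.4049°, lat 70.2186°.
Field: 21.4049/20 → 1 → B, 70.2186/10 → 7 → H; chars BH.
Square: 1.4049/2 → 0, 0.2186/1 → 0; chars 00.
Subsquare: 1.4049/0.0833333 → 16 → q, 0.2186/0.0416667 → 5 → f; chars qf.

BH00qf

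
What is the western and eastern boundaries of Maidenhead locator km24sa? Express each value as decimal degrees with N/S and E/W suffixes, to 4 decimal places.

Field K=10, M=12: +10·20° lon, +12·10° lat → SW at lon 20°, lat 30°.
Square 2, 4: +2·2° lon, +4·1° lat → SW at lon 24°, lat 34°.
Subsquare s=18, a=0: +18·0.0833333° lon, +0·0.0416667° lat → SW at lon 25.5°, lat 34°.
Cell spans 0.0833333° lon × 0.0416667° lat.
west 25.5000° E, east 25.5833° E.

25.5000° E, 25.5833° E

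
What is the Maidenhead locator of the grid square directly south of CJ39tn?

Latitude subsquare n = 13; −1 → 12 = m.
The longitude characters are unchanged.

CJ39tm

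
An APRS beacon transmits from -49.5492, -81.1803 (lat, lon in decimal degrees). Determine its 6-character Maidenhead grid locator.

Offset from 180°W / 90°S: lon 98.8197°, lat 40.4508°.
Field: 98.8197/20 → 4 → E, 40.4508/10 → 4 → E; chars EE.
Square: 18.8197/2 → 9, 0.4508/1 → 0; chars 90.
Subsquare: 0.8197/0.0833333 → 9 → j, 0.4508/0.0416667 → 10 → k; chars jk.

EE90jk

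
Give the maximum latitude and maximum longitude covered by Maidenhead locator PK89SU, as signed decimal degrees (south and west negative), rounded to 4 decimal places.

19.8750, 137.5833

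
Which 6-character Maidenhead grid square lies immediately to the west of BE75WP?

BE75vp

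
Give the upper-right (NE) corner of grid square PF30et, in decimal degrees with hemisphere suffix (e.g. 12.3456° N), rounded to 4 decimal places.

39.1667° S, 126.4167° E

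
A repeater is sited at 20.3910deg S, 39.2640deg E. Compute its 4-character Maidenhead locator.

KG99

Shift to the Maidenhead origin (180°W, 90°S): lon 219.26, lat 69.61.
Field (20°×10°, letters A–R): 219.26/20 → 10 → K, 69.61/10 → 6 → G; chars KG.
Square (2°×1°, digits 0–9): 19.26/2 → 9, 9.61/1 → 9; chars 99.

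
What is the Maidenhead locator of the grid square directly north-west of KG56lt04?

Longitude extended square 0; −1 → -1, wraps to 9, carry into subsquare.
Longitude subsquare l = 11; −1 → 10 = k.
Latitude extended square 4; +1 → 5.

KG56kt95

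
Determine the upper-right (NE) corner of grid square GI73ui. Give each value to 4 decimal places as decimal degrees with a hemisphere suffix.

6.6250° S, 44.2500° W

Field G=6, I=8: +6·20° lon, +8·10° lat → SW at lon -60°, lat -10°.
Square 7, 3: +7·2° lon, +3·1° lat → SW at lon -46°, lat -7°.
Subsquare u=20, i=8: +20·0.0833333° lon, +8·0.0416667° lat → SW at lon -44.3333°, lat -6.66667°.
Cell spans 0.0833333° lon × 0.0416667° lat. NE corner is SW corner plus one full cell.
latitude 6.6250° S, longitude 44.2500° W.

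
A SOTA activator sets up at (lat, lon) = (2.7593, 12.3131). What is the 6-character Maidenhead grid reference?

JJ62ds

Shift to the Maidenhead origin (180°W, 90°S): lon 192.3131, lat 92.7593.
Field (20°×10°, letters A–R): 192.3131/20 → 9 → J, 92.7593/10 → 9 → J; chars JJ.
Square (2°×1°, digits 0–9): 12.3131/2 → 6, 2.7593/1 → 2; chars 62.
Subsquare (5′×2.5′, letters a–x): 0.3131/0.0833333 → 3 → d, 0.7593/0.0416667 → 18 → s; chars ds.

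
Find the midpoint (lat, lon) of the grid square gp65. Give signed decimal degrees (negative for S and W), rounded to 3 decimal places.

Field G=6, P=15: +6·20° lon, +15·10° lat → SW at lon -60°, lat 60°.
Square 6, 5: +6·2° lon, +5·1° lat → SW at lon -48°, lat 65°.
Cell spans 2° lon × 1° lat. Centre is SW corner plus half of each.
latitude 65.500, longitude -47.000.

65.500, -47.000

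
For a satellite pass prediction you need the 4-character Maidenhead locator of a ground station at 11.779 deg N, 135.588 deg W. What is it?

Offset from 180°W / 90°S: lon 44.41°, lat 101.78°.
Field (20°×10°, letters A–R): lon ⌊44.41/20⌋ = 2 → C; lat ⌊101.78/10⌋ = 10 → K.
Square (2°×1°, digits 0–9): lon ⌊4.41/2⌋ = 2; lat ⌊1.78/1⌋ = 1.

CK21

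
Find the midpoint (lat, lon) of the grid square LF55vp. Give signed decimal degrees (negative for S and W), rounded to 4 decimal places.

-34.3542, 51.7917

Field L=11, F=5: +11·20° lon, +5·10° lat → SW at lon 40°, lat -40°.
Square 5, 5: +5·2° lon, +5·1° lat → SW at lon 50°, lat -35°.
Subsquare v=21, p=15: +21·0.0833333° lon, +15·0.0416667° lat → SW at lon 51.75°, lat -34.375°.
Cell spans 0.0833333° lon × 0.0416667° lat. Centre is SW corner plus half of each.
latitude -34.3542, longitude 51.7917.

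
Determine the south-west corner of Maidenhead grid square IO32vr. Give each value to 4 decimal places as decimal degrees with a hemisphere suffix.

52.7083° N, 12.2500° W

Field I=8, O=14: +8·20° lon, +14·10° lat → SW at lon -20°, lat 50°.
Square 3, 2: +3·2° lon, +2·1° lat → SW at lon -14°, lat 52°.
Subsquare v=21, r=17: +21·0.0833333° lon, +17·0.0416667° lat → SW at lon -12.25°, lat 52.7083°.
latitude 52.7083° N, longitude 12.2500° W.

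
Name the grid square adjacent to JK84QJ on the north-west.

Longitude subsquare q = 16; −1 → 15 = p.
Latitude subsquare j = 9; +1 → 10 = k.

JK84pk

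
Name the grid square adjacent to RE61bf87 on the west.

Longitude extended square 8; −1 → 7.
The latitude characters are unchanged.

RE61bf77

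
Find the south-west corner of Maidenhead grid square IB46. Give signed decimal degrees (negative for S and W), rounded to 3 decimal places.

-74.000, -12.000

Field I=8, B=1: +8·20° lon, +1·10° lat → SW at lon -20°, lat -80°.
Square 4, 6: +4·2° lon, +6·1° lat → SW at lon -12°, lat -74°.
latitude -74.000, longitude -12.000.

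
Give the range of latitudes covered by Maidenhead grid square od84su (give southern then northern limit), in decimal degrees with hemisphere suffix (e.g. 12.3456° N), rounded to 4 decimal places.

Field O=14, D=3: +14·20° lon, +3·10° lat → SW at lon 100°, lat -60°.
Square 8, 4: +8·2° lon, +4·1° lat → SW at lon 116°, lat -56°.
Subsquare s=18, u=20: +18·0.0833333° lon, +20·0.0416667° lat → SW at lon 117.5°, lat -55.1667°.
Cell spans 0.0833333° lon × 0.0416667° lat.
south 55.1667° S, north 55.1250° S.

55.1667° S, 55.1250° S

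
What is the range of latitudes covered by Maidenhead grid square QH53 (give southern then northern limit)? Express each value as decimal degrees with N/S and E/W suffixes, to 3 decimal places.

Field Q=16, H=7: +16·20° lon, +7·10° lat → SW at lon 140°, lat -20°.
Square 5, 3: +5·2° lon, +3·1° lat → SW at lon 150°, lat -17°.
Cell spans 2° lon × 1° lat.
south 17.000° S, north 16.000° S.

17.000° S, 16.000° S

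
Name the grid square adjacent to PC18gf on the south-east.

PC18he

Longitude subsquare g = 6; +1 → 7 = h.
Latitude subsquare f = 5; −1 → 4 = e.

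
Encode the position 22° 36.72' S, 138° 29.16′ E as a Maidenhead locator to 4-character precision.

PG97

Offset from 180°W / 90°S: lon 318.49°, lat 67.39°.
Field: lon ⌊318.49/20⌋ = 15 → P; lat ⌊67.39/10⌋ = 6 → G.
Square: lon ⌊18.49/2⌋ = 9; lat ⌊7.39/1⌋ = 7.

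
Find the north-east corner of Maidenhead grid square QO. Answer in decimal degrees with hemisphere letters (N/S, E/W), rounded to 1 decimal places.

60.0° N, 160.0° E

Field Q=16, O=14: +16·20° lon, +14·10° lat → SW at lon 140°, lat 50°.
Cell spans 20° lon × 10° lat. NE corner is SW corner plus one full cell.
latitude 60.0° N, longitude 160.0° E.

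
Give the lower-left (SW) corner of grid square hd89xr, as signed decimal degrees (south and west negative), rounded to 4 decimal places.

Field H=7, D=3: +7·20° lon, +3·10° lat → SW at lon -40°, lat -60°.
Square 8, 9: +8·2° lon, +9·1° lat → SW at lon -24°, lat -51°.
Subsquare x=23, r=17: +23·0.0833333° lon, +17·0.0416667° lat → SW at lon -22.0833°, lat -50.2917°.
latitude -50.2917, longitude -22.0833.

-50.2917, -22.0833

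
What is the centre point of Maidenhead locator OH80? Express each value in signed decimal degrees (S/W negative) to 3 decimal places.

Field O=14, H=7: +14·20° lon, +7·10° lat → SW at lon 100°, lat -20°.
Square 8, 0: +8·2° lon, +0·1° lat → SW at lon 116°, lat -20°.
Cell spans 2° lon × 1° lat. Centre is SW corner plus half of each.
latitude -19.500, longitude 117.000.

-19.500, 117.000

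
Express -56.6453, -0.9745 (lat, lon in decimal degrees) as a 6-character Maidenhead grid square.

ID93mi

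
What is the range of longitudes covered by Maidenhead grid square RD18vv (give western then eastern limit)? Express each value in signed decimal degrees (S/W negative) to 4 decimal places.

Field R=17, D=3: +17·20° lon, +3·10° lat → SW at lon 160°, lat -60°.
Square 1, 8: +1·2° lon, +8·1° lat → SW at lon 162°, lat -52°.
Subsquare v=21, v=21: +21·0.0833333° lon, +21·0.0416667° lat → SW at lon 163.75°, lat -51.125°.
Cell spans 0.0833333° lon × 0.0416667° lat.
west 163.7500, east 163.8333.

163.7500, 163.8333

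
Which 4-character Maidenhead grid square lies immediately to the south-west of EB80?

Longitude square 8; −1 → 7.
Latitude square 0; −1 → -1, wraps to 9, carry into field.
Latitude field B = 1; −1 → 0 = A.

EA79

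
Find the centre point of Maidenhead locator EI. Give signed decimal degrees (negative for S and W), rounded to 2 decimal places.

-5.00, -90.00

Field E=4, I=8: +4·20° lon, +8·10° lat → SW at lon -100°, lat -10°.
Cell spans 20° lon × 10° lat. Centre is SW corner plus half of each.
latitude -5.00, longitude -90.00.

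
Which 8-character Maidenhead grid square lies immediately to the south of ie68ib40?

Latitude extended square 0; −1 → -1, wraps to 9, carry into subsquare.
Latitude subsquare b = 1; −1 → 0 = a.
The longitude characters are unchanged.

IE68ia49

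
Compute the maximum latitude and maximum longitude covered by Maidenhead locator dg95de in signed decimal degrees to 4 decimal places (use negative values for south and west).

-24.7917, -101.6667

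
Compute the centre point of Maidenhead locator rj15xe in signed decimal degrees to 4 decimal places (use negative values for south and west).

5.1875, 163.9583

Field R=17, J=9: +17·20° lon, +9·10° lat → SW at lon 160°, lat 0°.
Square 1, 5: +1·2° lon, +5·1° lat → SW at lon 162°, lat 5°.
Subsquare x=23, e=4: +23·0.0833333° lon, +4·0.0416667° lat → SW at lon 163.917°, lat 5.16667°.
Cell spans 0.0833333° lon × 0.0416667° lat. Centre is SW corner plus half of each.
latitude 5.1875, longitude 163.9583.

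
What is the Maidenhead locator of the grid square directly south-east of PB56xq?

Longitude subsquare x = 23; +1 → 24, wraps to 0 = a, carry into square.
Longitude square 5; +1 → 6.
Latitude subsquare q = 16; −1 → 15 = p.

PB66ap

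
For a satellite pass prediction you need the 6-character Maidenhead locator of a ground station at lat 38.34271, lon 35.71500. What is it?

KM78ui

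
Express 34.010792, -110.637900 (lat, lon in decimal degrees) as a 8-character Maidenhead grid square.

DM44qa32

Offset from 180°W / 90°S: lon 69.36210°, lat 124.01079°.
Field (20°×10°, letters A–R): 69.36210/20 → 3 → D, 124.01079/10 → 12 → M; chars DM.
Square (2°×1°, digits 0–9): 9.36210/2 → 4, 4.01079/1 → 4; chars 44.
Subsquare (5′×2.5′, letters a–x): 1.36210/0.0833333 → 16 → q, 0.01079/0.0416667 → 0 → a; chars qa.
Extended square (30″×15″, digits 0–9): 0.02877/0.00833333 → 3, 0.01079/0.00416667 → 2; chars 32.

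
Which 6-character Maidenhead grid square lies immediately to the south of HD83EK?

Latitude subsquare k = 10; −1 → 9 = j.
The longitude characters are unchanged.

HD83ej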